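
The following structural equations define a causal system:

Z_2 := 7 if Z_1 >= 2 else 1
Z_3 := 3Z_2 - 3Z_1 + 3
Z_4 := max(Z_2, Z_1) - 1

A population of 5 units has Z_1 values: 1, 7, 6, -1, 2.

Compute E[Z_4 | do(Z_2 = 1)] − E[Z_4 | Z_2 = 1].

2.4

do(Z_2=1) breaks Z_2's dependence on Z_1. With Z_2=1 fixed, Z_4 across the units is 0, 6, 5, 0, 1, mean 2.4.
Conditioning on Z_2=1 selects the 2 unit(s) with Z_1 ∈ {1, -1}. Their Z_4 values: 0, 0. Mean = 0.
Difference = 2.4 − 0 = 2.4.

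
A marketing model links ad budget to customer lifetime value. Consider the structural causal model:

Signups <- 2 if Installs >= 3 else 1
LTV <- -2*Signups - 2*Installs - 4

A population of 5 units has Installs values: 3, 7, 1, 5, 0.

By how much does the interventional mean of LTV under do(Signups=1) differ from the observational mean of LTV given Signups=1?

-5.4

Every unit gets Signups=1 under the intervention. LTV values become -12, -20, -8, -16, -6; E[LTV|do(Signups=1)] = -12.4.
Observing Signups=1 restricts to units where Signups's equation naturally yields 1: Installs ∈ {1, 0}. In that subpopulation LTV = -8, -6, mean -7.
Difference = -12.4 − (-7) = -5.4.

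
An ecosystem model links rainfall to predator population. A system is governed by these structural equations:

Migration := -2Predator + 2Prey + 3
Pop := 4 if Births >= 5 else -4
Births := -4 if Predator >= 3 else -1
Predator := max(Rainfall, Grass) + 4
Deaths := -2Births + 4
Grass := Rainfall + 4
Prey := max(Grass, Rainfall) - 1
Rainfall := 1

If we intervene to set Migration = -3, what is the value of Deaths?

12

Intervening sets Migration = -3 and removes its equation (Migration := -2Predator + 2Prey + 3).
Since Deaths is not a descendant of the intervened variable, it is unaffected.
Grass = Rainfall + 4  [with Rainfall=1]  = 5
Predator = max(Rainfall, Grass) + 4  [with Rainfall=1, Grass=5]  = 9
Births = -4 if Predator >= 3 else -1  [with Predator=9]  = -4
Deaths = -2Births + 4  [with Births=-4]  = 12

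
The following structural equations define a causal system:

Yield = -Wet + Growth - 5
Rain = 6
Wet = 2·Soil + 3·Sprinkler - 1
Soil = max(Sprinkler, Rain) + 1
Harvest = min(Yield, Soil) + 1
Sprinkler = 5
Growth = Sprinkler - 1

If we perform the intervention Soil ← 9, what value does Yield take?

The intervention breaks the incoming arrows to Soil: Soil = max(Sprinkler, Rain) + 1 no longer applies, and Soil = 9.
Wet = 2·Soil + 3·Sprinkler - 1  [with Soil=9, Sprinkler=5]  = 32
Growth = Sprinkler - 1  [with Sprinkler=5]  = 4
Yield = -Wet + Growth - 5  [with Wet=32, Growth=4]  = -33

-33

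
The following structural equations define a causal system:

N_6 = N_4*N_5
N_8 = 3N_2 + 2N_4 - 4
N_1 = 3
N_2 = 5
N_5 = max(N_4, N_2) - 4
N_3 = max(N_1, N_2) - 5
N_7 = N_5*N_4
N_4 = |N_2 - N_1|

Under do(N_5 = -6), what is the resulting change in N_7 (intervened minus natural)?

Under do(N_5=-6), the mechanism N_5 = max(N_4, N_2) - 4 is discarded; N_5 is fixed at -6.
N_4 = |N_2 - N_1|  [with N_2=5, N_1=3]  = 2
N_7 = N_5*N_4  [with N_5=-6, N_4=2]  = -12
Without intervention: N_4 = |N_2 - N_1|  [with N_2=5, N_1=3]  = 2; N_5 = max(N_4, N_2) - 4  [with N_4=2, N_2=5]  = 1; N_7 = N_5*N_4  [with N_5=1, N_4=2]  = 2.
Change = -12 − 2 = -14.

-14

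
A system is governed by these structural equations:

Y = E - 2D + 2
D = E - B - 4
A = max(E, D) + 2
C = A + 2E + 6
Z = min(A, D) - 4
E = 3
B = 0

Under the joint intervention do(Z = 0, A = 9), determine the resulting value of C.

21

Under do(Z = 0, A = 9), each intervened variable's structural equation is replaced by its fixed value.
C = A + 2E + 6  [with A=9, E=3]  = 21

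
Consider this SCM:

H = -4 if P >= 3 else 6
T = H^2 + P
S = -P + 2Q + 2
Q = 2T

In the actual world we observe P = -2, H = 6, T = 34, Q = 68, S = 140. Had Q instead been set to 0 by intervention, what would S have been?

4

Intervening sets Q = 0 and removes its equation (Q = 2T).
S = -P + 2Q + 2  [with P=-2, Q=0]  = 4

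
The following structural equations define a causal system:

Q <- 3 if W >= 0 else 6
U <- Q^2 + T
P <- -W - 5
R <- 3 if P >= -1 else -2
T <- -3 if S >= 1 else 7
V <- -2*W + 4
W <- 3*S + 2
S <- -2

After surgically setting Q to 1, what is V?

The intervention breaks the incoming arrows to Q: Q <- 3 if W >= 0 else 6 no longer applies, and Q = 1.
V is not downstream of the intervention, so its value is determined by the original equations.
W = 3*S + 2  [with S=-2]  = -4
V = -2*W + 4  [with W=-4]  = 12

12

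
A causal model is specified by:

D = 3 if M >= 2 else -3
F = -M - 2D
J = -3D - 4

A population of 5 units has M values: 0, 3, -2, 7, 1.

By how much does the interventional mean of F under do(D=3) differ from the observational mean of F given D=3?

Every unit gets D=3 under the intervention. F values become -6, -9, -4, -13, -7; E[F|do(D=3)] = -7.8.
E[F|D=3] averages over only the 2 units with D=3 (M = 3, 7): F = -9, -13, mean -11.
Difference = -7.8 − (-11) = 3.2.

3.2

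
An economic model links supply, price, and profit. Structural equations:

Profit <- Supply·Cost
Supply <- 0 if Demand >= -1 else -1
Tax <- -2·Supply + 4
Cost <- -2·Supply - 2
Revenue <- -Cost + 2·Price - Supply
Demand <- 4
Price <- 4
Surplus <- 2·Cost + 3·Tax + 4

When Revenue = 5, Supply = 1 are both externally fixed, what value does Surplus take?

Under do(Revenue = 5, Supply = 1), each intervened variable's structural equation is replaced by its fixed value.
Cost = -2·Supply - 2  [with Supply=1]  = -4
Tax = -2·Supply + 4  [with Supply=1]  = 2
Surplus = 2·Cost + 3·Tax + 4  [with Cost=-4, Tax=2]  = 2

2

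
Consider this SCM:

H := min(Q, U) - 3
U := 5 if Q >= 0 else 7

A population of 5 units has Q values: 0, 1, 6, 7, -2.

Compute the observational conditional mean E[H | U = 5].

-0.25

E[H|U=5] averages over only the 4 units with U=5 (Q = 0, 1, 6, 7): H = -3, -2, 2, 2, mean -0.25.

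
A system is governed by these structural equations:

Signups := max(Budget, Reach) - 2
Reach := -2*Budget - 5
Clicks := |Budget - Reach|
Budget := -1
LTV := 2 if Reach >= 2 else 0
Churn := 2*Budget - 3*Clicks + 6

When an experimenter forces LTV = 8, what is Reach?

do(LTV=8) replaces the equation LTV := 2 if Reach >= 2 else 0 with the constant LTV = 8.
Reach is not downstream of the intervention, so its value is determined by the original equations.
Reach = -2*Budget - 5  [with Budget=-1]  = -3

-3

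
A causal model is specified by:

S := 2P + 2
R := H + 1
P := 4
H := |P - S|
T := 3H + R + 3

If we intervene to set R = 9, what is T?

Intervening sets R = 9 and removes its equation (R := H + 1).
S = 2P + 2  [with P=4]  = 10
H = |P - S|  [with P=4, S=10]  = 6
T = 3H + R + 3  [with H=6, R=9]  = 30

30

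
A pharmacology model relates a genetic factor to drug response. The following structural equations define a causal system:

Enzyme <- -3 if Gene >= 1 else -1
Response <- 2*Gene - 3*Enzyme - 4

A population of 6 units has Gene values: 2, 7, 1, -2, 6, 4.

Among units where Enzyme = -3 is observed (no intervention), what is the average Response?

13

Conditioning on Enzyme=-3 selects the 5 unit(s) with Gene ∈ {2, 7, 1, 6, 4}. Their Response values: 9, 19, 7, 17, 13. Mean = 13.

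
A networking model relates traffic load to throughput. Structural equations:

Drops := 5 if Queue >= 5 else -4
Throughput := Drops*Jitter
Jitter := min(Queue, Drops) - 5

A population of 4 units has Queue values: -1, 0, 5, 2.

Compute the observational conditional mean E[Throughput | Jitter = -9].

Observing Jitter=-9 restricts to units where Jitter's equation naturally yields -9: Queue ∈ {-1, 0, 2}. In that subpopulation Throughput = 36, 36, 36, mean 36.

36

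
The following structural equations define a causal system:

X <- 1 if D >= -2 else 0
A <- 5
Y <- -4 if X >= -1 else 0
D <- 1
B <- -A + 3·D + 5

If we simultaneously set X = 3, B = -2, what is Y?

The joint intervention fixes X = 3, B = -2, removing each variable's own equation.
Y = -4 if X >= -1 else 0  [with X=3]  = -4

-4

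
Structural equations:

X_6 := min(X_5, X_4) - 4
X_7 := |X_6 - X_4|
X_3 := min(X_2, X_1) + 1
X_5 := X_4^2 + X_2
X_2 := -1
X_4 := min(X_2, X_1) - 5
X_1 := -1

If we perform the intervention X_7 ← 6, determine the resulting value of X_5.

The intervention breaks the incoming arrows to X_7: X_7 := |X_6 - X_4| no longer applies, and X_7 = 6.
X_5 is not downstream of the intervention, so its value is determined by the original equations.
X_4 = min(X_2, X_1) - 5  [with X_2=-1, X_1=-1]  = -6
X_5 = X_4^2 + X_2  [with X_4=-6, X_2=-1]  = 35

35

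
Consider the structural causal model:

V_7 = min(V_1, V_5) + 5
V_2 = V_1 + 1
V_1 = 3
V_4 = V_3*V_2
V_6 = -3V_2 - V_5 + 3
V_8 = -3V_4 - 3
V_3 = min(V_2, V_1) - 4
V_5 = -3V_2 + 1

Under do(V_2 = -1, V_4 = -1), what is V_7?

8

Setting V_2 = -1, V_4 = -1 by intervention discards those variables' equations.
V_5 = -3V_2 + 1  [with V_2=-1]  = 4
V_7 = min(V_1, V_5) + 5  [with V_1=3, V_5=4]  = 8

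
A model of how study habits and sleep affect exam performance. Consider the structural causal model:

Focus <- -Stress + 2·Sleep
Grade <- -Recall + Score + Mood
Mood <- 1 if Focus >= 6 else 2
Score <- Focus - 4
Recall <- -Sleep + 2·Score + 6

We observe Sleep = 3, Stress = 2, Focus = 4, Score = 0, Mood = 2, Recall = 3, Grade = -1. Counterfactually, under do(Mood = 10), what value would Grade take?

7

Under do(Mood=10), the mechanism Mood <- 1 if Focus >= 6 else 2 is discarded; Mood is fixed at 10.
Focus = -Stress + 2·Sleep  [with Stress=2, Sleep=3]  = 4
Score = Focus - 4  [with Focus=4]  = 0
Recall = -Sleep + 2·Score + 6  [with Sleep=3, Score=0]  = 3
Grade = -Recall + Score + Mood  [with Recall=3, Score=0, Mood=10]  = 7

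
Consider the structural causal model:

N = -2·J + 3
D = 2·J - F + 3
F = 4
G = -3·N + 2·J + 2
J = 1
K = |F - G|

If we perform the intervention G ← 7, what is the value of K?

The intervention breaks the incoming arrows to G: G = -3·N + 2·J + 2 no longer applies, and G = 7.
K = |F - G|  [with F=4, G=7]  = 3

3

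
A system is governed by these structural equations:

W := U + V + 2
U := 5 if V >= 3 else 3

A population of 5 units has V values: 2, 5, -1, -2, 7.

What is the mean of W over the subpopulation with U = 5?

Observing U=5 restricts to units where U's equation naturally yields 5: V ∈ {5, 7}. In that subpopulation W = 12, 14, mean 13.

13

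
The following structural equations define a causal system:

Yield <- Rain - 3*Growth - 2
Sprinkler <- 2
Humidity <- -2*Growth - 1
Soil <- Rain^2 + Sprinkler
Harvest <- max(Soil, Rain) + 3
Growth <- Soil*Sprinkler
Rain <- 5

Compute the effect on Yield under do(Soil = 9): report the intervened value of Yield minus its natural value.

108

The intervention breaks the incoming arrows to Soil: Soil <- Rain^2 + Sprinkler no longer applies, and Soil = 9.
Growth = Soil*Sprinkler  [with Soil=9, Sprinkler=2]  = 18
Yield = Rain - 3*Growth - 2  [with Rain=5, Growth=18]  = -51
Without intervention: Soil = Rain^2 + Sprinkler  [with Rain=5, Sprinkler=2]  = 27; Growth = Soil*Sprinkler  [with Soil=27, Sprinkler=2]  = 54; Yield = Rain - 3*Growth - 2  [with Rain=5, Growth=54]  = -159.
Change = -51 − (-159) = 108.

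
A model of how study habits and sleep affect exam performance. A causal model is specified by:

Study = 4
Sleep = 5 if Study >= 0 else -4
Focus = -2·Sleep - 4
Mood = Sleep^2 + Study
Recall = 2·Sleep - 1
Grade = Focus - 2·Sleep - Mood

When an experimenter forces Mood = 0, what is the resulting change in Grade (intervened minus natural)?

29

Under do(Mood=0), the mechanism Mood = Sleep^2 + Study is discarded; Mood is fixed at 0.
Sleep = 5 if Study >= 0 else -4  [with Study=4]  = 5
Focus = -2·Sleep - 4  [with Sleep=5]  = -14
Grade = Focus - 2·Sleep - Mood  [with Focus=-14, Sleep=5, Mood=0]  = -24
Without intervention: Sleep = 5 if Study >= 0 else -4  [with Study=4]  = 5; Focus = -2·Sleep - 4  [with Sleep=5]  = -14; Mood = Sleep^2 + Study  [with Sleep=5, Study=4]  = 29; Grade = Focus - 2·Sleep - Mood  [with Focus=-14, Sleep=5, Mood=29]  = -53.
Change = -24 − (-53) = 29.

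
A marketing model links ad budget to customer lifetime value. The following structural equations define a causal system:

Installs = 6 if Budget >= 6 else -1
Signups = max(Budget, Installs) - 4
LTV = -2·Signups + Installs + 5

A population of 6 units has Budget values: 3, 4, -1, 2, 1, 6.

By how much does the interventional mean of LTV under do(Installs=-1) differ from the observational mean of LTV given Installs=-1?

Under do(Installs=-1), Installs's equation is replaced by Installs=-1 for every unit. Per-unit LTV: 6, 4, 14, 8, 10, 0. Mean = 7.
E[LTV|Installs=-1] averages over only the 5 units with Installs=-1 (Budget = 3, 4, -1, 2, 1): LTV = 6, 4, 14, 8, 10, mean 8.4.
Difference = 7 − 8.4 = -1.4.

-1.4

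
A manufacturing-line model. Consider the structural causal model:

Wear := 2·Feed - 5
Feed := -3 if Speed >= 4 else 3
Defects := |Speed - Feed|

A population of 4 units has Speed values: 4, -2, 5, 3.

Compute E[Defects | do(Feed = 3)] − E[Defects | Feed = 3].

-0.5

The intervention sets Feed=3 in all 4 units regardless of Speed. Recomputing Defects per unit gives 1, 5, 2, 0; average 2.
Conditioning on Feed=3 selects the 2 unit(s) with Speed ∈ {-2, 3}. Their Defects values: 5, 0. Mean = 2.5.
Difference = 2 − 2.5 = -0.5.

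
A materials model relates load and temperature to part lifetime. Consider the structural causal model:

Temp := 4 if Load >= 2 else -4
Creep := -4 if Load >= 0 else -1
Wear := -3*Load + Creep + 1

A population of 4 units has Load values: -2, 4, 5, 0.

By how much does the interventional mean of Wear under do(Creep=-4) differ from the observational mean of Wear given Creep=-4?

do(Creep=-4) breaks Creep's dependence on Load. With Creep=-4 fixed, Wear across the units is 3, -15, -18, -3, mean -8.25.
E[Wear|Creep=-4] averages over only the 3 units with Creep=-4 (Load = 4, 5, 0): Wear = -15, -18, -3, mean -12.
Difference = -8.25 − (-12) = 3.75.

3.75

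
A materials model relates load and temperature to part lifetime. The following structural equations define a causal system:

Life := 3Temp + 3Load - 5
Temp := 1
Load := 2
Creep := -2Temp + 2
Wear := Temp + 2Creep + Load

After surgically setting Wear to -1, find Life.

Intervening sets Wear = -1 and removes its equation (Wear := Temp + 2Creep + Load).
No directed path runs from Wear to Life, so Life keeps its natural value.
Life = 3Temp + 3Load - 5  [with Temp=1, Load=2]  = 4

4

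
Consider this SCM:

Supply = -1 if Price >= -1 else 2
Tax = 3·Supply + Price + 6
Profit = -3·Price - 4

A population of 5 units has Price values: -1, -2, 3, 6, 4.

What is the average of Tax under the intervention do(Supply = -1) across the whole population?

Under do(Supply=-1), Supply's equation is replaced by Supply=-1 for every unit. Per-unit Tax: 2, 1, 6, 9, 7. Mean = 5.

5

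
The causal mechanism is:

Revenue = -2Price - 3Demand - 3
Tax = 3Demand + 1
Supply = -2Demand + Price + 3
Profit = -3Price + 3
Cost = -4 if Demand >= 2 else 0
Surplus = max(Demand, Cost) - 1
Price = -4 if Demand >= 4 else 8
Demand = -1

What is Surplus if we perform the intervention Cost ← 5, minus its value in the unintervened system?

do(Cost=5) replaces the equation Cost = -4 if Demand >= 2 else 0 with the constant Cost = 5.
Surplus = max(Demand, Cost) - 1  [with Demand=-1, Cost=5]  = 4
Without intervention: Cost = -4 if Demand >= 2 else 0  [with Demand=-1]  = 0; Surplus = max(Demand, Cost) - 1  [with Demand=-1, Cost=0]  = -1.
Change = 4 − (-1) = 5.

5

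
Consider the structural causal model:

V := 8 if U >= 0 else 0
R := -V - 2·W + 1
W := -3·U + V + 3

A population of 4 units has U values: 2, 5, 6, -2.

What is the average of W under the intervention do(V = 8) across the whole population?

2.75

Every unit gets V=8 under the intervention. W values become 5, -4, -7, 17; E[W|do(V=8)] = 2.75.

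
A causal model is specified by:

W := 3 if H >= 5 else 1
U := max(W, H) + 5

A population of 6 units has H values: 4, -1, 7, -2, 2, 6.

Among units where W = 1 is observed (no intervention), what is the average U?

7

E[U|W=1] averages over only the 4 units with W=1 (H = 4, -1, -2, 2): U = 9, 6, 6, 7, mean 7.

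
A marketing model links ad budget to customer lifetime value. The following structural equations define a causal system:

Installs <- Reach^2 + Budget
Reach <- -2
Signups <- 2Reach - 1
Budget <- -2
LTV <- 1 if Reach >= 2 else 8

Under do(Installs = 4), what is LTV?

8

do(Installs=4) replaces the equation Installs <- Reach^2 + Budget with the constant Installs = 4.
LTV is not downstream of the intervention, so its value is determined by the original equations.
LTV = 1 if Reach >= 2 else 8  [with Reach=-2]  = 8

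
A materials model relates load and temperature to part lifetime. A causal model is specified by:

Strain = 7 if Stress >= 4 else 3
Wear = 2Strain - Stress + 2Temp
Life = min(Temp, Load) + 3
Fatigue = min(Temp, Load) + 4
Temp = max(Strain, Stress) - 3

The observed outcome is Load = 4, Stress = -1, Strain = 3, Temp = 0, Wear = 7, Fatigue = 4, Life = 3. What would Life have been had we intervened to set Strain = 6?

6

The intervention breaks the incoming arrows to Strain: Strain = 7 if Stress >= 4 else 3 no longer applies, and Strain = 6.
Temp = max(Strain, Stress) - 3  [with Strain=6, Stress=-1]  = 3
Life = min(Temp, Load) + 3  [with Temp=3, Load=4]  = 6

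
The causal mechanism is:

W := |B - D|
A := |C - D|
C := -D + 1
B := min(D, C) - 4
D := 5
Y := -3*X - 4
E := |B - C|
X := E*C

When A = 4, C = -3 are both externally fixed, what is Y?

The joint intervention fixes A = 4, C = -3, removing each variable's own equation.
B = min(D, C) - 4  [with D=5, C=-3]  = -7
E = |B - C|  [with B=-7, C=-3]  = 4
X = E*C  [with E=4, C=-3]  = -12
Y = -3*X - 4  [with X=-12]  = 32

32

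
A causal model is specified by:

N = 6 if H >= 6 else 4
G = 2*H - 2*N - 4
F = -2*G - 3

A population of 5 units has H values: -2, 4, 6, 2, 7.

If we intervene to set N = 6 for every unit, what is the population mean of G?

do(N=6) breaks N's dependence on H. With N=6 fixed, G across the units is -20, -8, -4, -12, -2, mean -9.2.

-9.2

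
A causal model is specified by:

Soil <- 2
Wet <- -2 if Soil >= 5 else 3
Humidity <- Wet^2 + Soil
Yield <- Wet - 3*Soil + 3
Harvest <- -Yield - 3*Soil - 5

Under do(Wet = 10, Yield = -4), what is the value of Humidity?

The joint intervention fixes Wet = 10, Yield = -4, removing each variable's own equation.
Humidity = Wet^2 + Soil  [with Wet=10, Soil=2]  = 102

102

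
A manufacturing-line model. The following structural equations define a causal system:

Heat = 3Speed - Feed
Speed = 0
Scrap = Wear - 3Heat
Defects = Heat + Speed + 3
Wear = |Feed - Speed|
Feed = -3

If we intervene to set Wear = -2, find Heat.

Under do(Wear=-2), the mechanism Wear = |Feed - Speed| is discarded; Wear is fixed at -2.
Since Heat is not a descendant of the intervened variable, it is unaffected.
Heat = 3Speed - Feed  [with Speed=0, Feed=-3]  = 3

3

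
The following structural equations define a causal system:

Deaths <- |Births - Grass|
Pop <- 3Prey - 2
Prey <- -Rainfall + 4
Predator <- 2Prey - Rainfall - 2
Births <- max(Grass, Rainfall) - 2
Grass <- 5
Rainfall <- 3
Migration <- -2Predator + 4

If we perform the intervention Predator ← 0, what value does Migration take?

The intervention breaks the incoming arrows to Predator: Predator <- 2Prey - Rainfall - 2 no longer applies, and Predator = 0.
Migration = -2Predator + 4  [with Predator=0]  = 4

4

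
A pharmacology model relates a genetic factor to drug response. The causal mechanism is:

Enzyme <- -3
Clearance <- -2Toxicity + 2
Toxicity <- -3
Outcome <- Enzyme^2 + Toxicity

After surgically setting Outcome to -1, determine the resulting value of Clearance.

Under do(Outcome=-1), the mechanism Outcome <- Enzyme^2 + Toxicity is discarded; Outcome is fixed at -1.
Since Clearance is not a descendant of the intervened variable, it is unaffected.
Clearance = -2Toxicity + 2  [with Toxicity=-3]  = 8

8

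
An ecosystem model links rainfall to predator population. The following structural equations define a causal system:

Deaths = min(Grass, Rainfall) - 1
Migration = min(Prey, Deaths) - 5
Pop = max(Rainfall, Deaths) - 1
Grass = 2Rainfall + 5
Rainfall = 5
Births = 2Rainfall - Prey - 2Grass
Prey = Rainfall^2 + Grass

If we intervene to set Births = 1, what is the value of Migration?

Under do(Births=1), the mechanism Births = 2Rainfall - Prey - 2Grass is discarded; Births is fixed at 1.
Since Migration is not a descendant of the intervened variable, it is unaffected.
Grass = 2Rainfall + 5  [with Rainfall=5]  = 15
Prey = Rainfall^2 + Grass  [with Rainfall=5, Grass=15]  = 40
Deaths = min(Grass, Rainfall) - 1  [with Grass=15, Rainfall=5]  = 4
Migration = min(Prey, Deaths) - 5  [with Prey=40, Deaths=4]  = -1

-1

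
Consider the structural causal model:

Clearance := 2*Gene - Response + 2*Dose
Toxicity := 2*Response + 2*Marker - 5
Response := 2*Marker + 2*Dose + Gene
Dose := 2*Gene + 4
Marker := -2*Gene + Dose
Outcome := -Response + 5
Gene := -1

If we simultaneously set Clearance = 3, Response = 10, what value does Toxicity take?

Setting Clearance = 3, Response = 10 by intervention discards those variables' equations.
Dose = 2*Gene + 4  [with Gene=-1]  = 2
Marker = -2*Gene + Dose  [with Gene=-1, Dose=2]  = 4
Toxicity = 2*Response + 2*Marker - 5  [with Response=10, Marker=4]  = 23

23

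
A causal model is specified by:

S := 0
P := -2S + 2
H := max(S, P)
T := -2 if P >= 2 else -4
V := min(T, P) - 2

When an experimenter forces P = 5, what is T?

Under do(P=5), the mechanism P := -2S + 2 is discarded; P is fixed at 5.
T = -2 if P >= 2 else -4  [with P=5]  = -2

-2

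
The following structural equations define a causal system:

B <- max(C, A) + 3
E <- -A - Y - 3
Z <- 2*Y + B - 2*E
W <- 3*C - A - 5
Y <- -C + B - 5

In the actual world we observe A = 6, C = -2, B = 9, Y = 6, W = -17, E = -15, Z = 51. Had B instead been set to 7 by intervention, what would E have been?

-13

The intervention breaks the incoming arrows to B: B <- max(C, A) + 3 no longer applies, and B = 7.
Y = -C + B - 5  [with C=-2, B=7]  = 4
E = -A - Y - 3  [with A=6, Y=4]  = -13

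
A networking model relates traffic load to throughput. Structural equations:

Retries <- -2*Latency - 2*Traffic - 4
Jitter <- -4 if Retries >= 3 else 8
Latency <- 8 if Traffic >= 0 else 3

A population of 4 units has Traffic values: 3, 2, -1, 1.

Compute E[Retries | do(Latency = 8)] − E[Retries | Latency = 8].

1.5

The intervention sets Latency=8 in all 4 units regardless of Traffic. Recomputing Retries per unit gives -26, -24, -18, -22; average -22.5.
E[Retries|Latency=8] averages over only the 3 units with Latency=8 (Traffic = 3, 2, 1): Retries = -26, -24, -22, mean -24.
Difference = -22.5 − (-24) = 1.5.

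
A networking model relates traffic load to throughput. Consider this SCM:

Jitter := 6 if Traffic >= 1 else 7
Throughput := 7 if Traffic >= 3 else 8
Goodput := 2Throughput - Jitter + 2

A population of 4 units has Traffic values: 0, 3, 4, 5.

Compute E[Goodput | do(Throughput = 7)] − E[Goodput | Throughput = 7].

-0.25

Under do(Throughput=7), Throughput's equation is replaced by Throughput=7 for every unit. Per-unit Goodput: 9, 10, 10, 10. Mean = 9.75.
Observing Throughput=7 restricts to units where Throughput's equation naturally yields 7: Traffic ∈ {3, 4, 5}. In that subpopulation Goodput = 10, 10, 10, mean 10.
Difference = 9.75 − 10 = -0.25.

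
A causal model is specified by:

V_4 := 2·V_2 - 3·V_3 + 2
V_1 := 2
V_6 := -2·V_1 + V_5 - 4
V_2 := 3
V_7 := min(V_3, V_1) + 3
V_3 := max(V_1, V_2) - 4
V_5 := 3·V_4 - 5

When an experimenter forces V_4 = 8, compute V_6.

11

Under do(V_4=8), the mechanism V_4 := 2·V_2 - 3·V_3 + 2 is discarded; V_4 is fixed at 8.
V_5 = 3·V_4 - 5  [with V_4=8]  = 19
V_6 = -2·V_1 + V_5 - 4  [with V_1=2, V_5=19]  = 11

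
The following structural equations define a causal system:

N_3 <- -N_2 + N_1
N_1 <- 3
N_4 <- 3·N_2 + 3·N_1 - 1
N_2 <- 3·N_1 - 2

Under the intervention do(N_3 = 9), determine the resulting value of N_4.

29

The intervention breaks the incoming arrows to N_3: N_3 <- -N_2 + N_1 no longer applies, and N_3 = 9.
N_4 is not downstream of the intervention, so its value is determined by the original equations.
N_2 = 3·N_1 - 2  [with N_1=3]  = 7
N_4 = 3·N_2 + 3·N_1 - 1  [with N_2=7, N_1=3]  = 29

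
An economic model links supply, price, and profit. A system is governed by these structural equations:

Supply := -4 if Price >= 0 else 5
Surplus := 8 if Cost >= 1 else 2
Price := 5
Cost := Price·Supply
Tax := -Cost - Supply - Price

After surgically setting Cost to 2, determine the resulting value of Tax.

The intervention breaks the incoming arrows to Cost: Cost := Price·Supply no longer applies, and Cost = 2.
Supply = -4 if Price >= 0 else 5  [with Price=5]  = -4
Tax = -Cost - Supply - Price  [with Cost=2, Supply=-4, Price=5]  = -3

-3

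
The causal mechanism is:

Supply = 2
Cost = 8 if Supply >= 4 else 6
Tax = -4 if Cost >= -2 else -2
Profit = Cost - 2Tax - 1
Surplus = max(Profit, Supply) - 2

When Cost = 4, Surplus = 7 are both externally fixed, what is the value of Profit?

11

The joint intervention fixes Cost = 4, Surplus = 7, removing each variable's own equation.
Tax = -4 if Cost >= -2 else -2  [with Cost=4]  = -4
Profit = Cost - 2Tax - 1  [with Cost=4, Tax=-4]  = 11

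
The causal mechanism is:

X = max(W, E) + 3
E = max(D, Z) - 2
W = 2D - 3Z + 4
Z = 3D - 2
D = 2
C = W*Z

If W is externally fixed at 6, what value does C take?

The intervention breaks the incoming arrows to W: W = 2D - 3Z + 4 no longer applies, and W = 6.
Z = 3D - 2  [with D=2]  = 4
C = W*Z  [with W=6, Z=4]  = 24

24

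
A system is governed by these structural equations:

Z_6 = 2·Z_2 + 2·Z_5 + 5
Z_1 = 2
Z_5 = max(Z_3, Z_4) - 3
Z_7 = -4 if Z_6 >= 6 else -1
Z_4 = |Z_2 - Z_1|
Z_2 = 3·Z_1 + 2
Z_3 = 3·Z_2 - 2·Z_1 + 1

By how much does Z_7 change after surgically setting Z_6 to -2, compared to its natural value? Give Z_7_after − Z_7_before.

3

Intervening sets Z_6 = -2 and removes its equation (Z_6 = 2·Z_2 + 2·Z_5 + 5).
Z_7 = -4 if Z_6 >= 6 else -1  [with Z_6=-2]  = -1
Without intervention: Z_2 = 3·Z_1 + 2  [with Z_1=2]  = 8; Z_3 = 3·Z_2 - 2·Z_1 + 1  [with Z_2=8, Z_1=2]  = 21; Z_4 = |Z_2 - Z_1|  [with Z_2=8, Z_1=2]  = 6; Z_5 = max(Z_3, Z_4) - 3  [with Z_3=21, Z_4=6]  = 18; Z_6 = 2·Z_2 + 2·Z_5 + 5  [with Z_2=8, Z_5=18]  = 57; Z_7 = -4 if Z_6 >= 6 else -1  [with Z_6=57]  = -4.
Change = -1 − (-4) = 3.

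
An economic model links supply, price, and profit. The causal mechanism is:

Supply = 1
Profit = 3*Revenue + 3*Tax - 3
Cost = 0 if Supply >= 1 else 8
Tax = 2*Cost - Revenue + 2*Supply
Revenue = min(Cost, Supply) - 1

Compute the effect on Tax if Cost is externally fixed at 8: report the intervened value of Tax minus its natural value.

Under do(Cost=8), the mechanism Cost = 0 if Supply >= 1 else 8 is discarded; Cost is fixed at 8.
Revenue = min(Cost, Supply) - 1  [with Cost=8, Supply=1]  = 0
Tax = 2*Cost - Revenue + 2*Supply  [with Cost=8, Revenue=0, Supply=1]  = 18
Without intervention: Cost = 0 if Supply >= 1 else 8  [with Supply=1]  = 0; Revenue = min(Cost, Supply) - 1  [with Cost=0, Supply=1]  = -1; Tax = 2*Cost - Revenue + 2*Supply  [with Cost=0, Revenue=-1, Supply=1]  = 3.
Change = 18 − 3 = 15.

15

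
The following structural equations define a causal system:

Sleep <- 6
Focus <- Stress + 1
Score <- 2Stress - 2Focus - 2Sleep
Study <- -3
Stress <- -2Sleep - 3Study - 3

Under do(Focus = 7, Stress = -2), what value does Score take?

The joint intervention fixes Focus = 7, Stress = -2, removing each variable's own equation.
Score = 2Stress - 2Focus - 2Sleep  [with Stress=-2, Focus=7, Sleep=6]  = -30

-30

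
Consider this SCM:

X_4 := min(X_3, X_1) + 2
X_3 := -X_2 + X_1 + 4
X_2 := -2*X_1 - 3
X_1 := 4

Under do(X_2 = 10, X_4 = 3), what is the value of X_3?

-2

The joint intervention fixes X_2 = 10, X_4 = 3, removing each variable's own equation.
X_3 = -X_2 + X_1 + 4  [with X_2=10, X_1=4]  = -2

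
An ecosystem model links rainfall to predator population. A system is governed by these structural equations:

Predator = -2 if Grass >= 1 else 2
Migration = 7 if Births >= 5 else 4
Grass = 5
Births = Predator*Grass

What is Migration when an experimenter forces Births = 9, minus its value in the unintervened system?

The intervention breaks the incoming arrows to Births: Births = Predator*Grass no longer applies, and Births = 9.
Migration = 7 if Births >= 5 else 4  [with Births=9]  = 7
Without intervention: Predator = -2 if Grass >= 1 else 2  [with Grass=5]  = -2; Births = Predator*Grass  [with Predator=-2, Grass=5]  = -10; Migration = 7 if Births >= 5 else 4  [with Births=-10]  = 4.
Change = 7 − 4 = 3.

3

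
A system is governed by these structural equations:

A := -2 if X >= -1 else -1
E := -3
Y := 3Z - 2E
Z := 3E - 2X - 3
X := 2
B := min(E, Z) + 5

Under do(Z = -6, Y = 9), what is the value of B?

-1

The joint intervention fixes Z = -6, Y = 9, removing each variable's own equation.
B = min(E, Z) + 5  [with E=-3, Z=-6]  = -1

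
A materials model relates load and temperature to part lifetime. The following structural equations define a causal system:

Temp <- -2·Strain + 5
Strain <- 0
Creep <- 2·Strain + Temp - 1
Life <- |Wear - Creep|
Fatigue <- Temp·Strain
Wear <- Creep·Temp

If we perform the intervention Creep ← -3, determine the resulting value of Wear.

-15

The intervention breaks the incoming arrows to Creep: Creep <- 2·Strain + Temp - 1 no longer applies, and Creep = -3.
Temp = -2·Strain + 5  [with Strain=0]  = 5
Wear = Creep·Temp  [with Creep=-3, Temp=5]  = -15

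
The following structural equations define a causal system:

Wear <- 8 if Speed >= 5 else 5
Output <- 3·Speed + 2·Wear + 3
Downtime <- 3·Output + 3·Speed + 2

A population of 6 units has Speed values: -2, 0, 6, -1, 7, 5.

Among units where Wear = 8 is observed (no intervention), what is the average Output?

37

E[Output|Wear=8] averages over only the 3 units with Wear=8 (Speed = 6, 7, 5): Output = 37, 40, 34, mean 37.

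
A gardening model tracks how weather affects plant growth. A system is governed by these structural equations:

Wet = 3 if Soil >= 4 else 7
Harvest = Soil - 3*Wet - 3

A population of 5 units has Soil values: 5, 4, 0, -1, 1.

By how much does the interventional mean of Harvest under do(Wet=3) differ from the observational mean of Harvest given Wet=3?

The intervention sets Wet=3 in all 5 units regardless of Soil. Recomputing Harvest per unit gives -7, -8, -12, -13, -11; average -10.2.
Observing Wet=3 restricts to units where Wet's equation naturally yields 3: Soil ∈ {5, 4}. In that subpopulation Harvest = -7, -8, mean -7.5.
Difference = -10.2 − (-7.5) = -2.7.

-2.7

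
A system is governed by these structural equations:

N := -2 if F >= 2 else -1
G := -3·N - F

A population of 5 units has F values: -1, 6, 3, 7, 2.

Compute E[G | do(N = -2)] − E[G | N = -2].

Every unit gets N=-2 under the intervention. G values become 7, 0, 3, -1, 4; E[G|do(N=-2)] = 2.6.
E[G|N=-2] averages over only the 4 units with N=-2 (F = 6, 3, 7, 2): G = 0, 3, -1, 4, mean 1.5.
Difference = 2.6 − 1.5 = 1.1.

1.1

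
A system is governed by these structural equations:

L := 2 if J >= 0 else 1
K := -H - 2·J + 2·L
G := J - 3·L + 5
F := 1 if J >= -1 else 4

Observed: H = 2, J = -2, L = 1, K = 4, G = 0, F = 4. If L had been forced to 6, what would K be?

The intervention breaks the incoming arrows to L: L := 2 if J >= 0 else 1 no longer applies, and L = 6.
K = -H - 2·J + 2·L  [with H=2, J=-2, L=6]  = 14

14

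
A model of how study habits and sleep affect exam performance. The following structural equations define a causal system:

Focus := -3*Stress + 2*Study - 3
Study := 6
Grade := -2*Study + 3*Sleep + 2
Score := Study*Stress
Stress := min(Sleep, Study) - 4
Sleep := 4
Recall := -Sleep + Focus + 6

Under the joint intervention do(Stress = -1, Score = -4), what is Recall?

14

Setting Stress = -1, Score = -4 by intervention discards those variables' equations.
Focus = -3*Stress + 2*Study - 3  [with Stress=-1, Study=6]  = 12
Recall = -Sleep + Focus + 6  [with Sleep=4, Focus=12]  = 14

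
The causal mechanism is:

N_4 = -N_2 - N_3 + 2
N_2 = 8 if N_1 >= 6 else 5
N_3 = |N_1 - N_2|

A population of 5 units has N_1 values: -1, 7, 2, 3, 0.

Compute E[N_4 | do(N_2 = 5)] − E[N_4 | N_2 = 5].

The intervention sets N_2=5 in all 5 units regardless of N_1. Recomputing N_4 per unit gives -9, -5, -6, -5, -8; average -6.6.
Observing N_2=5 restricts to units where N_2's equation naturally yields 5: N_1 ∈ {-1, 2, 3, 0}. In that subpopulation N_4 = -9, -6, -5, -8, mean -7.
Difference = -6.6 − (-7) = 0.4.

0.4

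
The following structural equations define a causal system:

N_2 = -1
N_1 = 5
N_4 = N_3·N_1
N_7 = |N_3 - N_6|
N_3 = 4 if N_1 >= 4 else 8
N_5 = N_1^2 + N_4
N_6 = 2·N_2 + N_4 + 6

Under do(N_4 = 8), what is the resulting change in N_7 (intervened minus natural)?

-12

The intervention breaks the incoming arrows to N_4: N_4 = N_3·N_1 no longer applies, and N_4 = 8.
N_3 = 4 if N_1 >= 4 else 8  [with N_1=5]  = 4
N_6 = 2·N_2 + N_4 + 6  [with N_2=-1, N_4=8]  = 12
N_7 = |N_3 - N_6|  [with N_3=4, N_6=12]  = 8
Without intervention: N_3 = 4 if N_1 >= 4 else 8  [with N_1=5]  = 4; N_4 = N_3·N_1  [with N_3=4, N_1=5]  = 20; N_6 = 2·N_2 + N_4 + 6  [with N_2=-1, N_4=20]  = 24; N_7 = |N_3 - N_6|  [with N_3=4, N_6=24]  = 20.
Change = 8 − 20 = -12.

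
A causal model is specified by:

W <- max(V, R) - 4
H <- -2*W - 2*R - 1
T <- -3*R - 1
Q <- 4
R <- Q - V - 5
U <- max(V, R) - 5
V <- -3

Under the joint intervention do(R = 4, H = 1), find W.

0

The joint intervention fixes R = 4, H = 1, removing each variable's own equation.
W = max(V, R) - 4  [with V=-3, R=4]  = 0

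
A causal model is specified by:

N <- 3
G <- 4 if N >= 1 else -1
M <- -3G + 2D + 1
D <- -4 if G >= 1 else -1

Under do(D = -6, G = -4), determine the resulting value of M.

The joint intervention fixes D = -6, G = -4, removing each variable's own equation.
M = -3G + 2D + 1  [with G=-4, D=-6]  = 1

1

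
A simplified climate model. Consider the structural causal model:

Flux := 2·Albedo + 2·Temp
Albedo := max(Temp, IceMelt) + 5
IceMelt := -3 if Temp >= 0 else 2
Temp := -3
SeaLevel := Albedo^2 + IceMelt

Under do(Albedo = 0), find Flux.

-6

do(Albedo=0) replaces the equation Albedo := max(Temp, IceMelt) + 5 with the constant Albedo = 0.
Flux = 2·Albedo + 2·Temp  [with Albedo=0, Temp=-3]  = -6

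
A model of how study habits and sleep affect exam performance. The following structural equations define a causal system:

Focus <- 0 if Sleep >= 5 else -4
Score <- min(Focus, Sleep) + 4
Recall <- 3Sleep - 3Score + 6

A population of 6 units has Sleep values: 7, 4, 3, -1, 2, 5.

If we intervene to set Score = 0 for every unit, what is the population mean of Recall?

Every unit gets Score=0 under the intervention. Recall values become 27, 18, 15, 3, 12, 21; E[Recall|do(Score=0)] = 16.

16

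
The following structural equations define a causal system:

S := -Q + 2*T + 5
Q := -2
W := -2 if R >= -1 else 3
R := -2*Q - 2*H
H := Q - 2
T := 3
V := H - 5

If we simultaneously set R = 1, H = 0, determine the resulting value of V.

-5

Setting R = 1, H = 0 by intervention discards those variables' equations.
V = H - 5  [with H=0]  = -5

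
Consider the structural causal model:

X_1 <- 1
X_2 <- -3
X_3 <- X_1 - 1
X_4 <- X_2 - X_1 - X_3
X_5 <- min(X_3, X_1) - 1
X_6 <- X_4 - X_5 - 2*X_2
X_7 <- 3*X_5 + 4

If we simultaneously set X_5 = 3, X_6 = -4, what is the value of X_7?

13

Under do(X_5 = 3, X_6 = -4), each intervened variable's structural equation is replaced by its fixed value.
X_7 = 3*X_5 + 4  [with X_5=3]  = 13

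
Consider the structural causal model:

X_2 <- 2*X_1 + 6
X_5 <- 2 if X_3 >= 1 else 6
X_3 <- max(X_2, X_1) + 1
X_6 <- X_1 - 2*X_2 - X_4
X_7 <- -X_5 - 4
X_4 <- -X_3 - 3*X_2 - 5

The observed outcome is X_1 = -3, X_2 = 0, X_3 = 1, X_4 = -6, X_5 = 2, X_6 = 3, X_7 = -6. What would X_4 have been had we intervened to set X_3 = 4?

The intervention breaks the incoming arrows to X_3: X_3 <- max(X_2, X_1) + 1 no longer applies, and X_3 = 4.
X_2 = 2*X_1 + 6  [with X_1=-3]  = 0
X_4 = -X_3 - 3*X_2 - 5  [with X_3=4, X_2=0]  = -9

-9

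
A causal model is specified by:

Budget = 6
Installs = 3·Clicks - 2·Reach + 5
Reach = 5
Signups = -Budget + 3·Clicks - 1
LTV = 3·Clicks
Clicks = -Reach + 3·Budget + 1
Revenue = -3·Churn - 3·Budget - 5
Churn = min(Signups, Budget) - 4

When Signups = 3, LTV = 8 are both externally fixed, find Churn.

The joint intervention fixes Signups = 3, LTV = 8, removing each variable's own equation.
Churn = min(Signups, Budget) - 4  [with Signups=3, Budget=6]  = -1

-1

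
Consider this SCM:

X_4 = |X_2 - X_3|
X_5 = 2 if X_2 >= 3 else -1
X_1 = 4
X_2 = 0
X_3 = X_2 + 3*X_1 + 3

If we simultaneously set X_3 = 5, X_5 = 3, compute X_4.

5

The joint intervention fixes X_3 = 5, X_5 = 3, removing each variable's own equation.
X_4 = |X_2 - X_3|  [with X_2=0, X_3=5]  = 5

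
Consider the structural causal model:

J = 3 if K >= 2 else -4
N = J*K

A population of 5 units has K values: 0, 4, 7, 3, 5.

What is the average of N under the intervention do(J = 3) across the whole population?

11.4

do(J=3) breaks J's dependence on K. With J=3 fixed, N across the units is 0, 12, 21, 9, 15, mean 11.4.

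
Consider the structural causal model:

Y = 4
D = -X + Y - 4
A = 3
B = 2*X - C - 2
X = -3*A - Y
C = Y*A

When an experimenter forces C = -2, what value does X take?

-13

Under do(C=-2), the mechanism C = Y*A is discarded; C is fixed at -2.
Since X is not a descendant of the intervened variable, it is unaffected.
X = -3*A - Y  [with A=3, Y=4]  = -13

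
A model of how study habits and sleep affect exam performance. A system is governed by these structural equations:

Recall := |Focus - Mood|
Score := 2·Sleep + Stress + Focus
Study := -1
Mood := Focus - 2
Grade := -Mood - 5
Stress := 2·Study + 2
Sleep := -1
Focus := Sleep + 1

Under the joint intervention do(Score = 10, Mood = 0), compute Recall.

Under do(Score = 10, Mood = 0), each intervened variable's structural equation is replaced by its fixed value.
Focus = Sleep + 1  [with Sleep=-1]  = 0
Recall = |Focus - Mood|  [with Focus=0, Mood=0]  = 0

0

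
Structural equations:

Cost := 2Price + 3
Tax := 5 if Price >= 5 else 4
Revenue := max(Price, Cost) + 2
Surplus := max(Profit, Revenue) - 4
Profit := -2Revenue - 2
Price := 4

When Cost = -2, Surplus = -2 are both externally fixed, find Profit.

-14

Setting Cost = -2, Surplus = -2 by intervention discards those variables' equations.
Revenue = max(Price, Cost) + 2  [with Price=4, Cost=-2]  = 6
Profit = -2Revenue - 2  [with Revenue=6]  = -14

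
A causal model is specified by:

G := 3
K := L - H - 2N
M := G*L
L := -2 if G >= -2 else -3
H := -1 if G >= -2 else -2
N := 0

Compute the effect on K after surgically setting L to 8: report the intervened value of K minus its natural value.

10

Intervening sets L = 8 and removes its equation (L := -2 if G >= -2 else -3).
H = -1 if G >= -2 else -2  [with G=3]  = -1
K = L - H - 2N  [with L=8, H=-1, N=0]  = 9
Without intervention: H = -1 if G >= -2 else -2  [with G=3]  = -1; L = -2 if G >= -2 else -3  [with G=3]  = -2; K = L - H - 2N  [with L=-2, H=-1, N=0]  = -1.
Change = 9 − (-1) = 10.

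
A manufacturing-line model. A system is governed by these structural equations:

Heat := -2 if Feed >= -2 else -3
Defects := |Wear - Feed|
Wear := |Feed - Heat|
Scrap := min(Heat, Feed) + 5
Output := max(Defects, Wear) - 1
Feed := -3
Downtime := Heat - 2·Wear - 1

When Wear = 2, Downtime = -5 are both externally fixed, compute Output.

Under do(Wear = 2, Downtime = -5), each intervened variable's structural equation is replaced by its fixed value.
Defects = |Wear - Feed|  [with Wear=2, Feed=-3]  = 5
Output = max(Defects, Wear) - 1  [with Defects=5, Wear=2]  = 4

4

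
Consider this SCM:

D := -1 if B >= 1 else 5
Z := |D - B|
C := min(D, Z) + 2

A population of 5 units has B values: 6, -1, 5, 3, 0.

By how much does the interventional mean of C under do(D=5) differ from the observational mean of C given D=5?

Under do(D=5), D's equation is replaced by D=5 for every unit. Per-unit C: 3, 7, 2, 4, 7. Mean = 4.6.
Observing D=5 restricts to units where D's equation naturally yields 5: B ∈ {-1, 0}. In that subpopulation C = 7, 7, mean 7.
Difference = 4.6 − 7 = -2.4.

-2.4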